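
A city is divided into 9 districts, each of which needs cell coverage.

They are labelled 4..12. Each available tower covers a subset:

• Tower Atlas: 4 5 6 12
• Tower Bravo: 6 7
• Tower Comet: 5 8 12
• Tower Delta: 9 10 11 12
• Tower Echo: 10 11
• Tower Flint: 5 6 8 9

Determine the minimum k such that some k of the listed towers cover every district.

Take {Atlas, Bravo, Delta, Flint}. Their union is {4, 5, 6, 7, 8, 9, 10, 11, 12}, which is all 9 districts.
No 3 of the 6 towers cover everything (all 20 combinations miss at least one district), so 4 is optimal.

4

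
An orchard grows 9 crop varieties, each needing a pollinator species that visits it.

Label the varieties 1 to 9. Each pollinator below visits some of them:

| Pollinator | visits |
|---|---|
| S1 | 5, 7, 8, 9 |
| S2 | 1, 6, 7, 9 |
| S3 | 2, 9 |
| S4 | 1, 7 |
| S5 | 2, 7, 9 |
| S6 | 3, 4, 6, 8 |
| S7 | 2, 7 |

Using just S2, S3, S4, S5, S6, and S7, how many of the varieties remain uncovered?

Union of S2, S3, S4, S5, S6, S7 = {1, 2, 3, 4, 6, 7, 8, 9}.
Not covered: 5 — 1 variety.

1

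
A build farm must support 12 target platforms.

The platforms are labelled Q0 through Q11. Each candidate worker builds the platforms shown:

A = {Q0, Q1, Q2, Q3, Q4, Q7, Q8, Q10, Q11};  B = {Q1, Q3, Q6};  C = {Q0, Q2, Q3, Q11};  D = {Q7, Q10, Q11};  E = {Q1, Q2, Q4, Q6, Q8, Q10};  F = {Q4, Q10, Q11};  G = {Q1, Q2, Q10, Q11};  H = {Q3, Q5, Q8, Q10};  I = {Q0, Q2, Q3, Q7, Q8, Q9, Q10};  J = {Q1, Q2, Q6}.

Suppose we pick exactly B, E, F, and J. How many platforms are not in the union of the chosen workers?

Union of B, E, F, J = {Q1, Q2, Q3, Q4, Q6, Q8, Q10, Q11}.
Not covered: Q0, Q5, Q7, Q9 — 4 platforms.

4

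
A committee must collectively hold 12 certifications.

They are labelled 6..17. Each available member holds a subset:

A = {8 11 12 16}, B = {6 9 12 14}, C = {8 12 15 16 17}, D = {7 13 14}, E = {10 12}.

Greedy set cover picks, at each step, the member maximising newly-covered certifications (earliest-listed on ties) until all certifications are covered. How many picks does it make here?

Greedy: pick C (covers 5 new) → pick B (covers 3 new) → pick D (covers 2 new) → pick A (covers 1 new) → pick E (covers 1 new). Total picks: 5.

5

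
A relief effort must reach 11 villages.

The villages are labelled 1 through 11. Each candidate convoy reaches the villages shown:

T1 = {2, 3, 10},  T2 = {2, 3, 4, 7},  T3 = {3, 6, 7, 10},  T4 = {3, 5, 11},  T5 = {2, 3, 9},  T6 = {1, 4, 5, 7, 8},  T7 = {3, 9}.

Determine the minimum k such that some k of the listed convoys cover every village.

4

T3 and T4 and T5 and T6 together: T3 ∪ T4 ∪ T5 ∪ T6 = {1, 2, 3, 4, 5, 6, 7, 8, 9, 10, 11} — every village is covered.
No 3 of the 7 convoys cover everything (all 35 combinations miss at least one village), so 4 is optimal.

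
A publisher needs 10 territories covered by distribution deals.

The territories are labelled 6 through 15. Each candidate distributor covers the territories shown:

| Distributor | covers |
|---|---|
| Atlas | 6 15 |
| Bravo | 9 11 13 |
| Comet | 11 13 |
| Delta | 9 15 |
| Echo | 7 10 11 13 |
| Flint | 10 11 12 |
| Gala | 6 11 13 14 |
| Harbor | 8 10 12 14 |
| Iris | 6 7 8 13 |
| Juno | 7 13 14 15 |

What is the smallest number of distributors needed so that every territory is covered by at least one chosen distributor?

Take {Atlas, Delta, Echo, Harbor}. Their union is {6, 7, 8, 9, 10, 11, 12, 13, 14, 15}, which is all 10 territories.
No 3 of the 10 distributors cover everything (all 120 combinations miss at least one territory), so 4 is optimal.

4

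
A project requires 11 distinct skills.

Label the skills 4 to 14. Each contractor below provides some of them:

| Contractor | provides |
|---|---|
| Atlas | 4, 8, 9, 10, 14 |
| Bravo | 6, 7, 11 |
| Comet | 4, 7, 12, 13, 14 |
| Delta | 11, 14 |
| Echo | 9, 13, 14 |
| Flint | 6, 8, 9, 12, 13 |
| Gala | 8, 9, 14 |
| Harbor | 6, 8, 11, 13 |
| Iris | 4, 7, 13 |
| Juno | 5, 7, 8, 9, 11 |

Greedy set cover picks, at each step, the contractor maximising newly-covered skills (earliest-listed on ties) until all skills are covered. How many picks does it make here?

4

Greedy: pick Atlas (covers 5 new) → pick Bravo (covers 3 new) → pick Comet (covers 2 new) → pick Juno (covers 1 new). Total picks: 4.
(The true minimum cover uses only 3 contractors, so greedy is not optimal here.)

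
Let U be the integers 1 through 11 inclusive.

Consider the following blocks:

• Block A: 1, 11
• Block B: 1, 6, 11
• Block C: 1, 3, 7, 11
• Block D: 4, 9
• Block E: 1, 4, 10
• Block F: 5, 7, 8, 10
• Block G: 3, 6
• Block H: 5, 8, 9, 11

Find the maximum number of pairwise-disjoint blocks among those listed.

4

A, D, F, G are pairwise disjoint (A={1,11}; D={4,9}; F={5,7,8,10}; G={3,6}).
Every remaining block overlaps one of these, and no 5 of the listed blocks are pairwise disjoint, so 4 is the maximum.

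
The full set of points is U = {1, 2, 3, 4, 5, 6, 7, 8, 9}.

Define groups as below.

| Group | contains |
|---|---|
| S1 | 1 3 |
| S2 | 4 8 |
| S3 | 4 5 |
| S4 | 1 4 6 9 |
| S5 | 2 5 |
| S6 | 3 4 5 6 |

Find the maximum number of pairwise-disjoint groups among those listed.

3

S1, S2, S5 are pairwise disjoint (S1={1,3}; S2={4,8}; S5={2,5}).
Every remaining group overlaps one of these, and no 4 of the listed groups are pairwise disjoint, so 3 is the maximum.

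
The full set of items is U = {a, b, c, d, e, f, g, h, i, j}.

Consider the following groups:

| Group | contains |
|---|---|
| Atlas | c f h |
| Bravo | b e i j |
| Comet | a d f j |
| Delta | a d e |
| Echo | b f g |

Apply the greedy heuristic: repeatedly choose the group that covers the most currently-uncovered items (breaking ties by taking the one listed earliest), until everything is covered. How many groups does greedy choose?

Greedy: pick Bravo (covers 4 new) → pick Atlas (covers 3 new) → pick Comet (covers 2 new) → pick Echo (covers 1 new). Total picks: 4.

4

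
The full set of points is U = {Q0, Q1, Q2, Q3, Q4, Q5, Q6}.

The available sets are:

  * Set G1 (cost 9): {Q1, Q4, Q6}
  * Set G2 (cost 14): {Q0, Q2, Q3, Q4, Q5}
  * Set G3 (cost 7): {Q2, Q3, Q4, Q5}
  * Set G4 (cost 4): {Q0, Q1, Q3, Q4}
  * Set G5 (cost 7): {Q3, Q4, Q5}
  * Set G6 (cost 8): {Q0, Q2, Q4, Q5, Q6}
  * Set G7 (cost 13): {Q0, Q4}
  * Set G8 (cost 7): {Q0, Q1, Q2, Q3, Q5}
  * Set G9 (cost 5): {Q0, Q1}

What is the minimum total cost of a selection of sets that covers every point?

12

G4, G6 together cover every point (G4 ∪ G6 = {Q0, Q1, Q2, Q3, Q4, Q5, Q6}); total cost 4 + 8 = 12.
No covering selection has total cost below 12.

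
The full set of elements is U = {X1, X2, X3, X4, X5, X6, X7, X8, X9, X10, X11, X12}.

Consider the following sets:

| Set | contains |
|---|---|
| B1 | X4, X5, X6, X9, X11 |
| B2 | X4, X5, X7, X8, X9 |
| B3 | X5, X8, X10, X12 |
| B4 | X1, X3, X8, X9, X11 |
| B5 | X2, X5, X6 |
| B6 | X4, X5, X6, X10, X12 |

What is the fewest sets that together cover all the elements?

Take {B2, B3, B4, B5}. Their union is {X1, X2, X3, X4, X5, X6, X7, X8, X9, X10, X11, X12}, which is all 12 elements.
Only B2 contains X7, so B2 is forced; the remaining 7 elements need at least 3 more sets (each remaining set adds at most 3) — so at least 4 sets are needed, and 4 is optimal.

4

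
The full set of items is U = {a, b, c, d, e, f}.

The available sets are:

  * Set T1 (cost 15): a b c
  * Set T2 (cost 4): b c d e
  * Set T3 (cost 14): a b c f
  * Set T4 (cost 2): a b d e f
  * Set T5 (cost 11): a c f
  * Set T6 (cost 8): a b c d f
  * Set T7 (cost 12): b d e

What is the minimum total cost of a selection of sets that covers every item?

6

T2, T4 together cover every item (T2 ∪ T4 = {a, b, c, d, e, f}); total cost 4 + 2 = 6.
No covering selection has total cost below 6.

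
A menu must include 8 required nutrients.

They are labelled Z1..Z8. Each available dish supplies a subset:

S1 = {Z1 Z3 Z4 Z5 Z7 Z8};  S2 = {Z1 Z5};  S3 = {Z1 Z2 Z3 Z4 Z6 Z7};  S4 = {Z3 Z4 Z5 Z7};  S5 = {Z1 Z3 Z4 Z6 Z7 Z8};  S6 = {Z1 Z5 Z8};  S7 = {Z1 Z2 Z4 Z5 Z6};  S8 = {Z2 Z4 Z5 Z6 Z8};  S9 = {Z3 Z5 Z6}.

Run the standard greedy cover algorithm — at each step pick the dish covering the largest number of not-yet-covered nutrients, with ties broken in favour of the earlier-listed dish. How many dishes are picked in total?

Greedy: pick S1 (covers 6 new) → pick S3 (covers 2 new). Total picks: 2.

2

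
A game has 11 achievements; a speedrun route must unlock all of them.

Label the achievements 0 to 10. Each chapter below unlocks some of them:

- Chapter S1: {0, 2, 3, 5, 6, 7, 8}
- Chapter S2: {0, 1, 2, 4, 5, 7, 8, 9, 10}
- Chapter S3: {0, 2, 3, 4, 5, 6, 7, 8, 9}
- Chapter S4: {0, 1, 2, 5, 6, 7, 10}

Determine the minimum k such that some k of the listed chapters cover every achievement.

S1 and S2 together: S1 ∪ S2 = {0, 1, 2, 3, 4, 5, 6, 7, 8, 9, 10} — every achievement is covered.
No single chapter has all 11 achievements (the largest, S2, has 9), so 2 is optimal.

2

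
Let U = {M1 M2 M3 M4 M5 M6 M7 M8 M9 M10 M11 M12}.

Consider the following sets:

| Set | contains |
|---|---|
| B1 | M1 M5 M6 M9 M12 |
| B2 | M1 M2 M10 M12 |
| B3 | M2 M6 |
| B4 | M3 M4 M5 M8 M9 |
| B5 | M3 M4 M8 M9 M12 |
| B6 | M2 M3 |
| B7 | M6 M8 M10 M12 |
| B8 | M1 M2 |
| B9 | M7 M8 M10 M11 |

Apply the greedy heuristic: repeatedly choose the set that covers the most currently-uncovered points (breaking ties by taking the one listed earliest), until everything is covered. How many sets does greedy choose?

4

Greedy: pick B1 (covers 5 new) → pick B9 (covers 4 new) → pick B4 (covers 2 new) → pick B2 (covers 1 new). Total picks: 4.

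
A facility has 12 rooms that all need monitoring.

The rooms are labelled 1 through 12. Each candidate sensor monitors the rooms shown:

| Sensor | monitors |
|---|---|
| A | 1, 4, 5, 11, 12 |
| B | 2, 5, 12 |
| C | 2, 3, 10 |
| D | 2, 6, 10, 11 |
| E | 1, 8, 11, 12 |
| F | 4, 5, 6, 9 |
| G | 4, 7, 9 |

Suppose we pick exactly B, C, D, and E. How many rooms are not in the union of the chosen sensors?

3

Union of B, C, D, E = {1, 2, 3, 5, 6, 8, 10, 11, 12}.
Not covered: 4, 7, 9 — 3 rooms.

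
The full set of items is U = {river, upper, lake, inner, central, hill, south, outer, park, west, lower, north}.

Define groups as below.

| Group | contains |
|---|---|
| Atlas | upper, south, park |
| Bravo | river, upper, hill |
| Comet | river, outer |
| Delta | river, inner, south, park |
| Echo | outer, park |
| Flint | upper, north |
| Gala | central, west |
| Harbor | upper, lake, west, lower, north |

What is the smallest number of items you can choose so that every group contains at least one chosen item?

Take H = {upper, inner, central, outer}. Each listed group contains at least one of these, so H is a hitting set of size 4.
No choice of 3 items meets every group, so 4 is the minimum.

4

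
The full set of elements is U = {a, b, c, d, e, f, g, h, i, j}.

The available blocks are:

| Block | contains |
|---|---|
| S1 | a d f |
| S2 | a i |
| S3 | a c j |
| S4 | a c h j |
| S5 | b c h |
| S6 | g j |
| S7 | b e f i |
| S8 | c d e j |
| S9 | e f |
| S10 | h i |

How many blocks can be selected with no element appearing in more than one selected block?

4

S2, S5, S6, S9 are pairwise disjoint (S2={a,i}; S5={b,c,h}; S6={g,j}; S9={e,f}).
Every remaining block overlaps one of these, and no 5 of the listed blocks are pairwise disjoint, so 4 is the maximum.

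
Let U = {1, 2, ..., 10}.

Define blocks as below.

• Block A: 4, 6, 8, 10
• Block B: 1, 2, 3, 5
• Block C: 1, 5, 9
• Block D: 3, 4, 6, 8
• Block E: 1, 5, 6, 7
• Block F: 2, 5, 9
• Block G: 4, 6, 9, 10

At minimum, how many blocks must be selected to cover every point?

A, B, E, and F cover everything between them: the union {1, 2, 3, 4, 5, 6, 7, 8, 9, 10} is all of U.
No 3 of the 7 blocks cover everything (all 35 combinations miss at least one point), so 4 is optimal.

4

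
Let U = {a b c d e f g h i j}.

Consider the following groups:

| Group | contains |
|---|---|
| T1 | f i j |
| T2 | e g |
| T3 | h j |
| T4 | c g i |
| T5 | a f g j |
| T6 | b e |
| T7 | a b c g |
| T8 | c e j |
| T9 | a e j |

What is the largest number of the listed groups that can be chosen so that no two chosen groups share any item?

T3, T4, T6 are pairwise disjoint (T3={h,j}; T4={c,g,i}; T6={b,e}).
Every remaining group overlaps one of these, and no 4 of the listed groups are pairwise disjoint, so 3 is the maximum.

3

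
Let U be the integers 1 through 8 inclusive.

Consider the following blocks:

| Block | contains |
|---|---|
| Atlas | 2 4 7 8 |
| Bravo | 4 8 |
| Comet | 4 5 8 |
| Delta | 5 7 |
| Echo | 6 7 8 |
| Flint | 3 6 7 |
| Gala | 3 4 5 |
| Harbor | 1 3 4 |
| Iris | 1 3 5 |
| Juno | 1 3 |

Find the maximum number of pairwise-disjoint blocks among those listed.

Bravo, Delta, Juno are pairwise disjoint (Bravo={4,8}; Delta={5,7}; Juno={1,3}).
Every remaining block overlaps one of these, and no 4 of the listed blocks are pairwise disjoint, so 3 is the maximum.

3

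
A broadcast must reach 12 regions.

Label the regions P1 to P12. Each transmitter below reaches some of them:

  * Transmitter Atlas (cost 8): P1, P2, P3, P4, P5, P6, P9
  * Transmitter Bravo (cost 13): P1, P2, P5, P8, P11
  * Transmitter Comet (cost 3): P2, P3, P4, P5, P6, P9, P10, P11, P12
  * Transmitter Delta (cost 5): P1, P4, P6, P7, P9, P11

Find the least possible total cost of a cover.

Bravo, Comet, Delta together cover every region (Bravo ∪ Comet ∪ Delta = {P1, P2, P3, P4, P5, P6, P7, P8, P9, P10, P11, P12}); total cost 13 + 3 + 5 = 21.
No covering selection has total cost below 21.

21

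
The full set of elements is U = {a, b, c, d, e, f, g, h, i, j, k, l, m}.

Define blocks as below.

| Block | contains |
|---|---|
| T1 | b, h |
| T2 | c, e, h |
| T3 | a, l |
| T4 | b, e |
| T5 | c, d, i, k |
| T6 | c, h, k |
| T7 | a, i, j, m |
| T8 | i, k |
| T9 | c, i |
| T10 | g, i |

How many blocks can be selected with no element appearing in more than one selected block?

4

T3, T4, T6, T10 are pairwise disjoint (T3={a,l}; T4={b,e}; T6={c,h,k}; T10={g,i}).
Every remaining block overlaps one of these, and no 5 of the listed blocks are pairwise disjoint, so 4 is the maximum.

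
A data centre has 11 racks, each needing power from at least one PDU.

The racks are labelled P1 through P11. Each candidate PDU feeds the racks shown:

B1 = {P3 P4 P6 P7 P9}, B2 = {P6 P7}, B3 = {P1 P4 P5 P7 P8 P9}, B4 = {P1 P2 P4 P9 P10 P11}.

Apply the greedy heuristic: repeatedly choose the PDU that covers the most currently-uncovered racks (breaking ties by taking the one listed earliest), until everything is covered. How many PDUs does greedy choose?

Greedy: pick B3 (covers 6 new) → pick B4 (covers 3 new) → pick B1 (covers 2 new). Total picks: 3.

3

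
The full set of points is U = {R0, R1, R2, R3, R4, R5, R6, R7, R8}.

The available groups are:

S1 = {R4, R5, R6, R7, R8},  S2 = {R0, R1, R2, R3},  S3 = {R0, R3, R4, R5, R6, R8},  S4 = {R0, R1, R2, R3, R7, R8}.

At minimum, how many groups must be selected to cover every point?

Take {S3, S4}. Their union is {R0, R1, R2, R3, R4, R5, R6, R7, R8}, which is all 9 points.
No single group has all 9 points (the largest, S3, has 6), so 2 is optimal.

2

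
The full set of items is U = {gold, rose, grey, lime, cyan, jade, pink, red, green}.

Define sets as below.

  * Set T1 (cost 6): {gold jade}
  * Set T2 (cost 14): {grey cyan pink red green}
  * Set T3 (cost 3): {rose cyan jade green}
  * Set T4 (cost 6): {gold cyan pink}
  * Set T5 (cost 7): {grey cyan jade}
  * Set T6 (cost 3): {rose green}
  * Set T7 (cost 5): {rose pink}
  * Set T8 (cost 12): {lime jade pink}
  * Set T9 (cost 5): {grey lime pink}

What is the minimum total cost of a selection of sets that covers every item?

28

T2, T3, T4, T9 together cover every item (T2 ∪ T3 ∪ T4 ∪ T9 = {gold, rose, grey, lime, cyan, jade, pink, red, green}); total cost 14 + 3 + 6 + 5 = 28.
No covering selection has total cost below 28.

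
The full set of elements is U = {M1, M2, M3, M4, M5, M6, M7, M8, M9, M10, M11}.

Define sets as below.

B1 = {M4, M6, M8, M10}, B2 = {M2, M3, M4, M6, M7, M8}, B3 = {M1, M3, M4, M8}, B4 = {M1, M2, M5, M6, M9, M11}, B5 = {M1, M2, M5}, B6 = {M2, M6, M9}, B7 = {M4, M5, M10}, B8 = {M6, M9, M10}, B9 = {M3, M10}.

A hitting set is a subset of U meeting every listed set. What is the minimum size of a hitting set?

H = {M2, M3, M10} meets every set (each contains at least one member of H), and |H| = 3.
No choice of 2 elements meets every set, so 3 is the minimum.

3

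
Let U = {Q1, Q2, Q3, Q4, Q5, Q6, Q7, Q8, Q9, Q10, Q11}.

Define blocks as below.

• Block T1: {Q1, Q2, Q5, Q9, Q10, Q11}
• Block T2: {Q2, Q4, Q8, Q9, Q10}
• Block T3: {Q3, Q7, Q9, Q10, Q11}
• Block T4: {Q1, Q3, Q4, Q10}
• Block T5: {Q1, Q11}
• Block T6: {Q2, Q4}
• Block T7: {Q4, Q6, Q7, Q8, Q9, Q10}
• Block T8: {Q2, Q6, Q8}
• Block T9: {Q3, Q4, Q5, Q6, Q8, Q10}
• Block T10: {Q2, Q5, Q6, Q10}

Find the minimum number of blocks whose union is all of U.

3

T1, T7, and T9 cover everything between them: the union {Q1, Q2, Q3, Q4, Q5, Q6, Q7, Q8, Q9, Q10, Q11} is all of U.
No 2 of the 10 blocks cover everything (all 45 combinations miss at least one point), so 3 is optimal.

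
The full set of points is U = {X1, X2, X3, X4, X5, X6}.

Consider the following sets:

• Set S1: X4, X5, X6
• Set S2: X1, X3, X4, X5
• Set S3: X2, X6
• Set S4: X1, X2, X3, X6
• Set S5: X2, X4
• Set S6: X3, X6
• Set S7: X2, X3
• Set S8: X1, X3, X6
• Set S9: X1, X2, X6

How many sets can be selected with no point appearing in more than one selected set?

2

S5, S6 are pairwise disjoint (S5={X2,X4}; S6={X3,X6}).
Every remaining set overlaps one of these, and no 3 of the listed sets are pairwise disjoint, so 2 is the maximum.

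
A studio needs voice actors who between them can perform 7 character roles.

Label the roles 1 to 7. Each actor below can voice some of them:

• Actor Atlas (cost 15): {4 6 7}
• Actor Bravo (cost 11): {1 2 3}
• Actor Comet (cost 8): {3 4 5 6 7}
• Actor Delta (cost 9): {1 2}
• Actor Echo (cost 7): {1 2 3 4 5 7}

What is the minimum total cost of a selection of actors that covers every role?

Comet, Echo together cover every role (Comet ∪ Echo = {1, 2, 3, 4, 5, 6, 7}); total cost 8 + 7 = 15.
No covering selection has total cost below 15.

15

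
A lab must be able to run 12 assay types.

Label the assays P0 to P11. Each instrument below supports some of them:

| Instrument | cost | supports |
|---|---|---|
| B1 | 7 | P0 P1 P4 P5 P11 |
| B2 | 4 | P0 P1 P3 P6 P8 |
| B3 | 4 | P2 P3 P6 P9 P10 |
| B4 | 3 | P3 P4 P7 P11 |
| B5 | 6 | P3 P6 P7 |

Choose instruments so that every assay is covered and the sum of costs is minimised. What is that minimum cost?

B1, B2, B3, B4 together cover every assay (B1 ∪ B2 ∪ B3 ∪ B4 = {P0, P1, P2, P3, P4, P5, P6, P7, P8, P9, P10, P11}); total cost 7 + 4 + 4 + 3 = 18.
No covering selection has total cost below 18.

18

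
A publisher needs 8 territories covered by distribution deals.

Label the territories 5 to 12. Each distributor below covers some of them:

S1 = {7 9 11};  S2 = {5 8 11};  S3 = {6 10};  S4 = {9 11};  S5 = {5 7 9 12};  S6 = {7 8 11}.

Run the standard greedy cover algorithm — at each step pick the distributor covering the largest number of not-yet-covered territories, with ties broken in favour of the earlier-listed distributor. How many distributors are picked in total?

3

Greedy: pick S5 (covers 4 new) → pick S2 (covers 2 new) → pick S3 (covers 2 new). Total picks: 3.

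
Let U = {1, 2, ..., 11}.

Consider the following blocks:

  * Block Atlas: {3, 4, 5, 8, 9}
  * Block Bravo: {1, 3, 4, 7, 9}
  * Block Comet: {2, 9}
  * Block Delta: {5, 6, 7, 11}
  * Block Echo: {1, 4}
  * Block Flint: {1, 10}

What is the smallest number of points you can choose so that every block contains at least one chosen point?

3

H = {1, 2, 5} meets every block (each contains at least one member of H), and |H| = 3.
The blocks Comet, Delta, Echo are pairwise disjoint, so any hitting set needs a separate point for each — at least 3. Hence 3 is optimal.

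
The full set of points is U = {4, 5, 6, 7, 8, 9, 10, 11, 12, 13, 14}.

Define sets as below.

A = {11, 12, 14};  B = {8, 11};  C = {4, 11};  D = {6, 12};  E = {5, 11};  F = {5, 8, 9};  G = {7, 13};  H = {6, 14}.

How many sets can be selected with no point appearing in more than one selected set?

C, D, F, G are pairwise disjoint (C={4,11}; D={6,12}; F={5,8,9}; G={7,13}).
Every remaining set overlaps one of these, and no 5 of the listed sets are pairwise disjoint, so 4 is the maximum.

4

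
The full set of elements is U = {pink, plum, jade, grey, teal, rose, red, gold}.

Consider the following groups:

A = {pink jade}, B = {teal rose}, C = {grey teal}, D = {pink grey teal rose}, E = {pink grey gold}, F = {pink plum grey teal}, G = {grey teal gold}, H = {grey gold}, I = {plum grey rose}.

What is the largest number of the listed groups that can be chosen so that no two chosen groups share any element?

3

A, B, H are pairwise disjoint (A={pink,jade}; B={teal,rose}; H={grey,gold}).
Every remaining group overlaps one of these, and no 4 of the listed groups are pairwise disjoint, so 3 is the maximum.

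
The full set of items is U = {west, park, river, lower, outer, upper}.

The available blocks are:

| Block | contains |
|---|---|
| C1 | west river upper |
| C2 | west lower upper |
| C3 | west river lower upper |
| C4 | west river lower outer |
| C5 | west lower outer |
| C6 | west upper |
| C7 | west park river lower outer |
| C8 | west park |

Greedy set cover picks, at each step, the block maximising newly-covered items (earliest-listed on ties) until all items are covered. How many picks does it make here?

Greedy: pick C7 (covers 5 new) → pick C1 (covers 1 new). Total picks: 2.

2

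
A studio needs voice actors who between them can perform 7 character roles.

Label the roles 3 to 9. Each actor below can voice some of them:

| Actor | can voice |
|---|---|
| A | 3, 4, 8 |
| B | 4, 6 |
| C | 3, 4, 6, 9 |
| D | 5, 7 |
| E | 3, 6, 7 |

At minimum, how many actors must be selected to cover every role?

A and C and D together: A ∪ C ∪ D = {3, 4, 5, 6, 7, 8, 9} — every role is covered.
Only D contains 5, so D is forced; the remaining 5 roles need at least 2 more actors (each remaining actor adds at most 4) — so at least 3 actors are needed, and 3 is optimal.

3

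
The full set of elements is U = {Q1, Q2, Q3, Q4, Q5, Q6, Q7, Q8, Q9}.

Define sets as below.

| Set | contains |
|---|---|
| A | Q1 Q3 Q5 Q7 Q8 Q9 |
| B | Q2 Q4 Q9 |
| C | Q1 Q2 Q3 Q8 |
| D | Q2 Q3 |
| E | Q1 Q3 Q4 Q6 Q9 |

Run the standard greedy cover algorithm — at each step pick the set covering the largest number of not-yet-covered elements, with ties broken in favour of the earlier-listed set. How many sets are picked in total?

Greedy: pick A (covers 6 new) → pick B (covers 2 new) → pick E (covers 1 new). Total picks: 3.

3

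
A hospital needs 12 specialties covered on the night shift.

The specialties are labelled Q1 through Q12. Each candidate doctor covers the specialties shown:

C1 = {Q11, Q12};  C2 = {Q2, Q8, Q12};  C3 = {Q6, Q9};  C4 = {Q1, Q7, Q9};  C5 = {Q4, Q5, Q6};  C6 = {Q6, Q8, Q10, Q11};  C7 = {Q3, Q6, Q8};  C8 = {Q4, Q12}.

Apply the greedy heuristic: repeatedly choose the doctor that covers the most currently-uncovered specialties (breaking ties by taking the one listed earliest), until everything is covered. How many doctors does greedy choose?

Greedy: pick C6 (covers 4 new) → pick C4 (covers 3 new) → pick C2 (covers 2 new) → pick C5 (covers 2 new) → pick C7 (covers 1 new). Total picks: 5.

5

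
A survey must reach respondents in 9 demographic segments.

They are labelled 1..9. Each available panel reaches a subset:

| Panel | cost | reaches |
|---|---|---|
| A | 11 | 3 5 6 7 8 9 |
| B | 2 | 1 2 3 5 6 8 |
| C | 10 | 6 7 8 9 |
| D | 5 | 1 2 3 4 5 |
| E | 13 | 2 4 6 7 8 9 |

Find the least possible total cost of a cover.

C, D together cover every segment (C ∪ D = {1, 2, 3, 4, 5, 6, 7, 8, 9}); total cost 10 + 5 = 15.
No covering selection has total cost below 15.

15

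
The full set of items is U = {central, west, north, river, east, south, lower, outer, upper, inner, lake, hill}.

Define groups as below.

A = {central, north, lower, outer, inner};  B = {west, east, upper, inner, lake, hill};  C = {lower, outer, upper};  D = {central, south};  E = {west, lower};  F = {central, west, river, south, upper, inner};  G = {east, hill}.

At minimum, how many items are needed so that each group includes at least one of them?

The 3 items {east, south, lower} hit every group.
The groups C, D, G are pairwise disjoint, so any hitting set needs a separate item for each — at least 3. Hence 3 is optimal.

3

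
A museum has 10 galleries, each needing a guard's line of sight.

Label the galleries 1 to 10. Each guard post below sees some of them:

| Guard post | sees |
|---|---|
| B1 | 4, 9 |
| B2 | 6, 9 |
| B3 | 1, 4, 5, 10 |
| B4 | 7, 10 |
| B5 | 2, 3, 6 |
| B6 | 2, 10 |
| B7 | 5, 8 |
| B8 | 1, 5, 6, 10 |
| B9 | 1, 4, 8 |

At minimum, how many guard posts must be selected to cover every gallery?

B2 and B4 and B5 and B7 and B9 together: B2 ∪ B4 ∪ B5 ∪ B7 ∪ B9 = {1, 2, 3, 4, 5, 6, 7, 8, 9, 10} — every gallery is covered.
No 4 of the 9 guard posts cover everything (all 126 combinations miss at least one gallery), so 5 is optimal.

5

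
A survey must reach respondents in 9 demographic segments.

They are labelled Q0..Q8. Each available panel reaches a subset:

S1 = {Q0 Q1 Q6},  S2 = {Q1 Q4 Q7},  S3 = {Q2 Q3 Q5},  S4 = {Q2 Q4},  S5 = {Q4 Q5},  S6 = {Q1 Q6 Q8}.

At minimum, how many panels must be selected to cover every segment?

Take {S1, S2, S3, S6}. Their union is {Q0, Q1, Q2, Q3, Q4, Q5, Q6, Q7, Q8}, which is all 9 segments.
No 3 of the 6 panels cover everything (all 20 combinations miss at least one segment), so 4 is optimal.

4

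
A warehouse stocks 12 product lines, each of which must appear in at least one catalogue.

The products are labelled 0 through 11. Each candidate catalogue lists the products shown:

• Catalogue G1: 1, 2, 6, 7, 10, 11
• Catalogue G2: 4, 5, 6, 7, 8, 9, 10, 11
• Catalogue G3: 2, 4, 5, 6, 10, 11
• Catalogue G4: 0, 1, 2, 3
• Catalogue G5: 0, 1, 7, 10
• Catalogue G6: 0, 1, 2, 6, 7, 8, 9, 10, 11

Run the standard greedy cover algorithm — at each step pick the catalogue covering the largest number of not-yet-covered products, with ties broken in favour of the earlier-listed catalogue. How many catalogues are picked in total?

Greedy: pick G6 (covers 9 new) → pick G2 (covers 2 new) → pick G4 (covers 1 new). Total picks: 3.
(The true minimum cover uses only 2 catalogues, so greedy is not optimal here.)

3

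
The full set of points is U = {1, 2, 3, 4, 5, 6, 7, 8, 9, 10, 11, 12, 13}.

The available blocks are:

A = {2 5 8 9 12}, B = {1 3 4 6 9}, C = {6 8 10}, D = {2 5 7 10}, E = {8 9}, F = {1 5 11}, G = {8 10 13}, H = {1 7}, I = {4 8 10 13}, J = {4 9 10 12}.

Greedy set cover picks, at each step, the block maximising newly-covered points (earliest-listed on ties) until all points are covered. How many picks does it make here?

Greedy: pick A (covers 5 new) → pick B (covers 4 new) → pick D (covers 2 new) → pick F (covers 1 new) → pick G (covers 1 new). Total picks: 5.

5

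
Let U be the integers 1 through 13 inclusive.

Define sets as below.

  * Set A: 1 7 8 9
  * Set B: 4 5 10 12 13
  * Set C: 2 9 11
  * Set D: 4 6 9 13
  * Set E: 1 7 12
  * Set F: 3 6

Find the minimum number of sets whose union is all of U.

4

A, B, C, and F cover everything between them: the union {1, 2, 3, 4, 5, 6, 7, 8, 9, 10, 11, 12, 13} is all of U.
Only F contains 3, so F is forced; the remaining 11 elements need at least 3 more sets (each remaining set adds at most 5) — so at least 4 sets are needed, and 4 is optimal.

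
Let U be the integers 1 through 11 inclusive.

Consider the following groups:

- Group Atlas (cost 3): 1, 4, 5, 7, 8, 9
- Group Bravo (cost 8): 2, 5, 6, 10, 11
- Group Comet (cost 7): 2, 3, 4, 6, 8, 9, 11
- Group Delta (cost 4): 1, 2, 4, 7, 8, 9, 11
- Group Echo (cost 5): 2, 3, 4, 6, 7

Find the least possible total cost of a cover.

Atlas, Bravo, Echo together cover every item (Atlas ∪ Bravo ∪ Echo = {1, 2, 3, 4, 5, 6, 7, 8, 9, 10, 11}); total cost 3 + 8 + 5 = 16.
No covering selection has total cost below 16.

16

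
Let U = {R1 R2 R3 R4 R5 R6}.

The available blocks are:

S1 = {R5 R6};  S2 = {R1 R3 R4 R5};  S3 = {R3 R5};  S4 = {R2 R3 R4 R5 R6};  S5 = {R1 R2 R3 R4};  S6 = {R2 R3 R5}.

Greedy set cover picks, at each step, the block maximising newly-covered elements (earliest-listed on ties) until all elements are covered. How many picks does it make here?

Greedy: pick S4 (covers 5 new) → pick S2 (covers 1 new). Total picks: 2.

2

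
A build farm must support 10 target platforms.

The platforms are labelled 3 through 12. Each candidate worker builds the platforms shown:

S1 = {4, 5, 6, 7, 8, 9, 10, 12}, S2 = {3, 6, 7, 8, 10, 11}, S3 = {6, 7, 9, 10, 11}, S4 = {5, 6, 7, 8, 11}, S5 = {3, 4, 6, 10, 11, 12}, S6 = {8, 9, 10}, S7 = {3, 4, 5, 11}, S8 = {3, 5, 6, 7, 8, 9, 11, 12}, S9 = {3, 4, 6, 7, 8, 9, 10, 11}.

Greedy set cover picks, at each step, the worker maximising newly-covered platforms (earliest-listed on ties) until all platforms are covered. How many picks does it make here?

Greedy: pick S1 (covers 8 new) → pick S2 (covers 2 new). Total picks: 2.

2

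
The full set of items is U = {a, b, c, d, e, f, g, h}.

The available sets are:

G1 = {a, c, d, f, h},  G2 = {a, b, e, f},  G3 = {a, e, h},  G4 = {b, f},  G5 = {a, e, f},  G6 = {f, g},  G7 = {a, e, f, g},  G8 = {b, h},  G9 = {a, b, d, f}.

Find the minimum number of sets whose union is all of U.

3

G1, G4, and G7 cover everything between them: the union {a, b, c, d, e, f, g, h} is all of U.
Only G1 contains c, so G1 is forced; the remaining 3 items need at least 2 more sets (each remaining set adds at most 2) — so at least 3 sets are needed, and 3 is optimal.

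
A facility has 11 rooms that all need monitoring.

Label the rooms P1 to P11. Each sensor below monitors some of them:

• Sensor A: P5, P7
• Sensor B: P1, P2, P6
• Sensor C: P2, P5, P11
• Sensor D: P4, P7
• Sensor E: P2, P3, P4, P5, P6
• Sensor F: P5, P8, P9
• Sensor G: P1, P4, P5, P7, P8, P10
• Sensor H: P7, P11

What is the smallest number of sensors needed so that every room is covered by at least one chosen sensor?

4

C and E and F and G together: C ∪ E ∪ F ∪ G = {P1, P2, P3, P4, P5, P6, P7, P8, P9, P10, P11} — every room is covered.
No 3 of the 8 sensors cover everything (all 56 combinations miss at least one room), so 4 is optimal.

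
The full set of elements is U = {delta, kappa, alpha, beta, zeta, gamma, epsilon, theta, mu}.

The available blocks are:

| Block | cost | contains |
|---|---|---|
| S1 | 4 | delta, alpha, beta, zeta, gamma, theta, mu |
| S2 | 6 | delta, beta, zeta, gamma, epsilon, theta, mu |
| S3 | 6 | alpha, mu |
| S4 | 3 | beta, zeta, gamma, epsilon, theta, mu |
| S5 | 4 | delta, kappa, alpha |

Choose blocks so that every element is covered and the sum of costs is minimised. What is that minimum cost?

7

S4, S5 together cover every element (S4 ∪ S5 = {delta, kappa, alpha, beta, zeta, gamma, epsilon, theta, mu}); total cost 3 + 4 = 7.
No covering selection has total cost below 7.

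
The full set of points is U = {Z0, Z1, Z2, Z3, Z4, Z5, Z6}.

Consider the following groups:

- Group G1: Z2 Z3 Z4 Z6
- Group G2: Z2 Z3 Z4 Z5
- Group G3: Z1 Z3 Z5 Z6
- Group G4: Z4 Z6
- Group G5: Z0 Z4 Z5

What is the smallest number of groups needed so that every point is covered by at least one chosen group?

3

G1 and G3 and G5 together: G1 ∪ G3 ∪ G5 = {Z0, Z1, Z2, Z3, Z4, Z5, Z6} — every point is covered.
Only G5 contains Z0, so G5 is forced; the remaining 4 points need at least 2 more groups (each remaining group adds at most 3) — so at least 3 groups are needed, and 3 is optimal.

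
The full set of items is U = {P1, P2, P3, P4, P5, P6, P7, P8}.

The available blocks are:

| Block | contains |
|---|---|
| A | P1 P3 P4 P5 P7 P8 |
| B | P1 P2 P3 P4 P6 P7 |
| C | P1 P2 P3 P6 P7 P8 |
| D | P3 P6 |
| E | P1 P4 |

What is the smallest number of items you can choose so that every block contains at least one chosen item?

Take H = {P1, P6}. Each listed block contains at least one of these, so H is a hitting set of size 2.
The blocks D, E are pairwise disjoint, so any hitting set needs a separate item for each — at least 2. Hence 2 is optimal.

2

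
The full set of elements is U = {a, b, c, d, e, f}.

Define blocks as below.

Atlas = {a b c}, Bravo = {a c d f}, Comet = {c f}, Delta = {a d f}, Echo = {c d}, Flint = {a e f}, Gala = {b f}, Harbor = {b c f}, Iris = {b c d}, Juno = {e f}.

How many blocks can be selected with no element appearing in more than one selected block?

Flint, Iris are pairwise disjoint (Flint={a,e,f}; Iris={b,c,d}).
Every remaining block overlaps one of these, and no 3 of the listed blocks are pairwise disjoint, so 2 is the maximum.

2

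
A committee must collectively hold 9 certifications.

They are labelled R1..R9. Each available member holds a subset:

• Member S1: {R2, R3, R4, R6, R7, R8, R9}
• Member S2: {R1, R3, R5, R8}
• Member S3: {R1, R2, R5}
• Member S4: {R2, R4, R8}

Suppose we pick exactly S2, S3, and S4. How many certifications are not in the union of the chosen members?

Union of S2, S3, S4 = {R1, R2, R3, R4, R5, R8}.
Not covered: R6, R7, R9 — 3 certifications.

3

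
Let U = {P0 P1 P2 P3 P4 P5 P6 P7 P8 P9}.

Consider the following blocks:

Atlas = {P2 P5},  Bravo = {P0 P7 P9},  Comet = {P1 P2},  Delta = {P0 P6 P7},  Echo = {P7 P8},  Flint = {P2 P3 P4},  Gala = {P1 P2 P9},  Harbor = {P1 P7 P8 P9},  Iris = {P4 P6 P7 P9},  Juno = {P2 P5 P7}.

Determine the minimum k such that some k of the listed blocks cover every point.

Atlas and Delta and Flint and Harbor together: Atlas ∪ Delta ∪ Flint ∪ Harbor = {P0, P1, P2, P3, P4, P5, P6, P7, P8, P9} — every point is covered.
No 3 of the 10 blocks cover everything (all 120 combinations miss at least one point), so 4 is optimal.

4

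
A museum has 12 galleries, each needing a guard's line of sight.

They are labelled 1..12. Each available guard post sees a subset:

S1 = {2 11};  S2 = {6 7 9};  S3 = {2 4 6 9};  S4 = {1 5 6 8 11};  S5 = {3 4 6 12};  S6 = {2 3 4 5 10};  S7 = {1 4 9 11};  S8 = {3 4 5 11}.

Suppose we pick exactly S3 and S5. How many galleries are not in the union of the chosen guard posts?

6

Union of S3, S5 = {2, 3, 4, 6, 9, 12}.
Not covered: 1, 5, 7, 8, 10, 11 — 6 galleries.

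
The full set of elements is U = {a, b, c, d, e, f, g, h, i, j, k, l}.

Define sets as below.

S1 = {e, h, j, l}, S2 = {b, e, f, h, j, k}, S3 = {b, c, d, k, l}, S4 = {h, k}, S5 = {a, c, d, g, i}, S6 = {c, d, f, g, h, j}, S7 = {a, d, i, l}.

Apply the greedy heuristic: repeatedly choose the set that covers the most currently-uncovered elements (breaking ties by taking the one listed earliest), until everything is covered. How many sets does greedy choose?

3

Greedy: pick S2 (covers 6 new) → pick S5 (covers 5 new) → pick S1 (covers 1 new). Total picks: 3.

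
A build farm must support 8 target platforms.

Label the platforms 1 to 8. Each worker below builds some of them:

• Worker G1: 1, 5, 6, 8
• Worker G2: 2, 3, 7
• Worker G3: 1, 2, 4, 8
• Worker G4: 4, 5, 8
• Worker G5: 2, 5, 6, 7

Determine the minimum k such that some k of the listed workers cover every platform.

G1 and G2 and G3 together: G1 ∪ G2 ∪ G3 = {1, 2, 3, 4, 5, 6, 7, 8} — every platform is covered.
Only G2 contains 3, so G2 is forced; the remaining 5 platforms need at least 2 more workers (each remaining worker adds at most 4) — so at least 3 workers are needed, and 3 is optimal.

3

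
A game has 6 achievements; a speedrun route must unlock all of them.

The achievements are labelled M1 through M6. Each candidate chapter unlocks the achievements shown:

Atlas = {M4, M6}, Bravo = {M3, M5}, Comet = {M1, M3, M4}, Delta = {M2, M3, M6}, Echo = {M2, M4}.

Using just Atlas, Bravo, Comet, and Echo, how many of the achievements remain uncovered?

Union of Atlas, Bravo, Comet, Echo = {M1, M2, M3, M4, M5, M6} — that's every achievement, so 0 are uncovered.

0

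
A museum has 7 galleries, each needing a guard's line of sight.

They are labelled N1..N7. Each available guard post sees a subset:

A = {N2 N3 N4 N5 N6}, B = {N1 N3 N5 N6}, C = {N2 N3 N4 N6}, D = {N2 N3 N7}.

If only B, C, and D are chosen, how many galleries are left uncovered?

Union of B, C, D = {N1, N2, N3, N4, N5, N6, N7} — that's every gallery, so 0 are uncovered.

0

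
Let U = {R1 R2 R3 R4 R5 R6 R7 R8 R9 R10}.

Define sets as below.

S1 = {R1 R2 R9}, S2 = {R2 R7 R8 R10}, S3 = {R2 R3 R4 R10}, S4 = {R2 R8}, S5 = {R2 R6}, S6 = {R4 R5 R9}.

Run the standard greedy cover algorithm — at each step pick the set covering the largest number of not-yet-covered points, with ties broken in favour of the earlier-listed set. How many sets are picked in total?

5

Greedy: pick S2 (covers 4 new) → pick S6 (covers 3 new) → pick S1 (covers 1 new) → pick S3 (covers 1 new) → pick S5 (covers 1 new). Total picks: 5.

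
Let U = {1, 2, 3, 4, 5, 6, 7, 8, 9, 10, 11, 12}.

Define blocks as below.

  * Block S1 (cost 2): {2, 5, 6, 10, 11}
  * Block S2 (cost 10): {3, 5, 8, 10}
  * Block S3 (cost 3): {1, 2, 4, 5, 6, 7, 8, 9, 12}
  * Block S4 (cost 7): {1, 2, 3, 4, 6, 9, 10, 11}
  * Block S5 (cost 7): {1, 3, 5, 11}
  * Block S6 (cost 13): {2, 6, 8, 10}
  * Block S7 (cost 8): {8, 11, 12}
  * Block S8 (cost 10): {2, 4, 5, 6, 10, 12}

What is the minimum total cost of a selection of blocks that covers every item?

S3, S4 together cover every item (S3 ∪ S4 = {1, 2, 3, 4, 5, 6, 7, 8, 9, 10, 11, 12}); total cost 3 + 7 = 10.
The greedy pick S3, S1, S4 costs 12; no covering selection beats 10.

10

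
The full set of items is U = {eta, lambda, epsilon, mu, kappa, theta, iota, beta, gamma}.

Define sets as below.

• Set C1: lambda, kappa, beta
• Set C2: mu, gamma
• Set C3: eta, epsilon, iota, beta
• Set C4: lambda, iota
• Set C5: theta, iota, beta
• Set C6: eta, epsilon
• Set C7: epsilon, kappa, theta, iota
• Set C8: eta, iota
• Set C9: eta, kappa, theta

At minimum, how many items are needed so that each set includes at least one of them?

Take H = {epsilon, kappa, iota, gamma}. Each listed set contains at least one of these, so H is a hitting set of size 4.
No choice of 3 items meets every set, so 4 is the minimum.

4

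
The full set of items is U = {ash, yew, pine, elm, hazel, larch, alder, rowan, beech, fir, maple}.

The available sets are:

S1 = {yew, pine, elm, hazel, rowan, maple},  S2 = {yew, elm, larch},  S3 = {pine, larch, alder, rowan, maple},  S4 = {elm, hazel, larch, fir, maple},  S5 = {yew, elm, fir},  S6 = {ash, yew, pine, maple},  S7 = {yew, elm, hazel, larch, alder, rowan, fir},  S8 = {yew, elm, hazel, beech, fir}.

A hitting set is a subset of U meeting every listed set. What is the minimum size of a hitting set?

2

Take H = {pine, elm}. Each listed set contains at least one of these, so H is a hitting set of size 2.
The sets S3, S8 are pairwise disjoint, so any hitting set needs a separate item for each — at least 2. Hence 2 is optimal.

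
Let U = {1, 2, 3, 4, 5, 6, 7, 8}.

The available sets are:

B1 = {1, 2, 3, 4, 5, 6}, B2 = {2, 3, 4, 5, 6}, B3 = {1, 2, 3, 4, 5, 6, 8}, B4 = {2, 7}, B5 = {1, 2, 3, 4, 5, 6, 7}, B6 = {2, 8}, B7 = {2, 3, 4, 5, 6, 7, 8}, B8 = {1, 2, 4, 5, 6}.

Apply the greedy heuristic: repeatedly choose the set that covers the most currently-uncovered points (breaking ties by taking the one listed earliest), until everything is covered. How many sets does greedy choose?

2

Greedy: pick B3 (covers 7 new) → pick B4 (covers 1 new). Total picks: 2.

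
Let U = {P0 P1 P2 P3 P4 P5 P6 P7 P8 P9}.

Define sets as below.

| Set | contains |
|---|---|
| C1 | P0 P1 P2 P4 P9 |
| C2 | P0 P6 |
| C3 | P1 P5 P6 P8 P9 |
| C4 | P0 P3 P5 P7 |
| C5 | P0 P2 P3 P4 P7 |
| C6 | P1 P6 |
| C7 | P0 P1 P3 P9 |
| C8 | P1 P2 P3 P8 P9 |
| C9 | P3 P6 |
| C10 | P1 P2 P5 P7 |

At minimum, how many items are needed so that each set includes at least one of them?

H = {P6, P7, P9} meets every set (each contains at least one member of H), and |H| = 3.
No choice of 2 items meets every set, so 3 is the minimum.

3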